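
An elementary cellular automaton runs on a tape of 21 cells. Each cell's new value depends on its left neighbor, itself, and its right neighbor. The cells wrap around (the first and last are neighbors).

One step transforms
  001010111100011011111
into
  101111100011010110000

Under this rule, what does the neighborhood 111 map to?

At position 7 the neighborhood is 111; the next row has 0 there.

0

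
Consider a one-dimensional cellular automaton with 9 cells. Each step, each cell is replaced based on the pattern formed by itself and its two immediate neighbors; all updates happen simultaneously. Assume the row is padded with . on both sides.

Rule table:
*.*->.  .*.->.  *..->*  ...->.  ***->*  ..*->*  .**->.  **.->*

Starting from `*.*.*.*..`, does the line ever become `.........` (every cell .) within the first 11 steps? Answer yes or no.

no

step 1: .......*.
step 2: ......*.*
step 3: .....*...
step 4: ....*.*..
step 5: ...*...*.
step 6: ..*.*.*.*
step 7: .*.......
step 8: *.*......
step 9: ...*.....
step 10: ..*.*....
step 11: .*...*...
step 11 is .*...*..., still not uniform .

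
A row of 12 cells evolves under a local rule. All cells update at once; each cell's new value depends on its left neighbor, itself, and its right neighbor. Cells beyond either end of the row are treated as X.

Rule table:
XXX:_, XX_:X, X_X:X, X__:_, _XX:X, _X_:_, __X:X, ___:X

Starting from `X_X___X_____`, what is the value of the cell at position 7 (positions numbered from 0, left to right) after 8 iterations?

XX__XX__XXXX
_X_XXX_XX___
X_XX_XXXX_XX
XXXXXX__XXX_
_____X_XX_XX
_XXXX_XXXXX_
XX__XXX___XX
_X_XX_X_XXX_
position 7 holds _

_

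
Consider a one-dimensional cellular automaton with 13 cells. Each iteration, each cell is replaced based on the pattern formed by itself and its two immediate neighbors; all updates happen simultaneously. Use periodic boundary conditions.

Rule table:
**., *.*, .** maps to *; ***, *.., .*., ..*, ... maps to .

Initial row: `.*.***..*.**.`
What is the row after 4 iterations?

..**.*...***.
..***....*.*.
..*.*.....*..
...*.........

...*.........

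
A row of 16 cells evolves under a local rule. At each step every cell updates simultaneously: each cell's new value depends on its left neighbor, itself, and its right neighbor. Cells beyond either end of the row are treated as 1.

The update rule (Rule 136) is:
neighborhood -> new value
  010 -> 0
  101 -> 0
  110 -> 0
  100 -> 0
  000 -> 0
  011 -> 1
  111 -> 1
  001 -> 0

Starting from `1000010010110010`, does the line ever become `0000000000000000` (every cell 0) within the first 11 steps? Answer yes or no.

yes

step 1: 0000000000100000
step 2: 0000000000000000
all cells are 0 at step 2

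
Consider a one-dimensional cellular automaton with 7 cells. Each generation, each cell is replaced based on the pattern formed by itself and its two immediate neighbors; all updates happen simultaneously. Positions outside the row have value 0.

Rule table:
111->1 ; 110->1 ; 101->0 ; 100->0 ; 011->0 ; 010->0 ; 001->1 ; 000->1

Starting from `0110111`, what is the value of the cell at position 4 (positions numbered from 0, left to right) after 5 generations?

0

generation 1: 1010011
generation 2: 0000101
generation 3: 1111000
generation 4: 0111011
generation 5: 1011001
position 4 holds 0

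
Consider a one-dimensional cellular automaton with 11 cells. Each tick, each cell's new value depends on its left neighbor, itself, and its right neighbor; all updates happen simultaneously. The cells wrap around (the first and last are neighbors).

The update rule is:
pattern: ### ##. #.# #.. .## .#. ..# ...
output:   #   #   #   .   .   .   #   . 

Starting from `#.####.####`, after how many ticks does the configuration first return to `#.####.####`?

11

tick 1: ##.####.###
tick 2: ###.####.##
tick 3: ####.####.#
tick 4: #####.####.
tick 5: .#####.####
tick 6: #.#####.###
tick 7: ##.#####.##
tick 8: ###.#####.#
tick 9: ####.#####.
tick 10: .####.#####
tick 11: #.####.####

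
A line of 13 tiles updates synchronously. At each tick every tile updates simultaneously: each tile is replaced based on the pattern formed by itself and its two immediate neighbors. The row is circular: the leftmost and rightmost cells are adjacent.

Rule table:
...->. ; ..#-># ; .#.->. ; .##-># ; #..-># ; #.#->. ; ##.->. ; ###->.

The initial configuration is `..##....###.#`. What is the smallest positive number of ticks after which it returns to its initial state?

###.#..##....
#....###.#..#
.#..##....###
..###.#..##..
.##....###.#.
##.#..##....#
....###.#..##
#..##....###.
.###.#..##...
##....###.#..
#.#..##....##
...###.#..##.
..##....###.#

13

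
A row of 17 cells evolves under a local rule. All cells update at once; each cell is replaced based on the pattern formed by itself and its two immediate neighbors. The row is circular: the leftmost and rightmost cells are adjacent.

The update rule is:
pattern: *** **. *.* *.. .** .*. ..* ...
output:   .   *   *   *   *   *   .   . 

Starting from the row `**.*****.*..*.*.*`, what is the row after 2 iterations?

**.**..*..***...*

.***...****.*****
**.**..*..***...*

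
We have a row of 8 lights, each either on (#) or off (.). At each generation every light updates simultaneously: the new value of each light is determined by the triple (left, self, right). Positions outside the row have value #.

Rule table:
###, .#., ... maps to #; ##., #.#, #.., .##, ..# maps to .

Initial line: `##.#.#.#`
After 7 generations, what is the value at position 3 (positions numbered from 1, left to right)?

.

#..#.#..
...#.#..
.#.#.#..
.#.#.#..  (fixed point — unchanged through generation 7)
position 3 holds .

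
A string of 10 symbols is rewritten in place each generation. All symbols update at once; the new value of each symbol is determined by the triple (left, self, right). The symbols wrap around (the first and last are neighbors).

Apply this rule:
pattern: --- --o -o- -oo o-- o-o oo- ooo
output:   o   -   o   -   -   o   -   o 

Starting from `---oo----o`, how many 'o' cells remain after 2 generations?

-o----oo-o
oo-oo---oo
count of o: 6

6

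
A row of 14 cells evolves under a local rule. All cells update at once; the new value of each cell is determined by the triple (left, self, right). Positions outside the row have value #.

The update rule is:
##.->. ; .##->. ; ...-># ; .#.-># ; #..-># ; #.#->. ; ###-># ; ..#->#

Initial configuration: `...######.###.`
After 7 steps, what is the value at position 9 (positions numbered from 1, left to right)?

###.####...#..
##...##.######
#.###....#####
...#.####.####
####..##...###
###.##..###.##
##....##.#...#
position 9 holds .

.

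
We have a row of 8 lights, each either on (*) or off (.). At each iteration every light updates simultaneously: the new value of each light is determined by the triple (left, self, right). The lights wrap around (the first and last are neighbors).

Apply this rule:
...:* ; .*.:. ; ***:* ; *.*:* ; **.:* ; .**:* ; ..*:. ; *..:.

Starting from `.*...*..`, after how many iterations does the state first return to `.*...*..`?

2

iteration 1: ...*...*
iteration 2: .*...*..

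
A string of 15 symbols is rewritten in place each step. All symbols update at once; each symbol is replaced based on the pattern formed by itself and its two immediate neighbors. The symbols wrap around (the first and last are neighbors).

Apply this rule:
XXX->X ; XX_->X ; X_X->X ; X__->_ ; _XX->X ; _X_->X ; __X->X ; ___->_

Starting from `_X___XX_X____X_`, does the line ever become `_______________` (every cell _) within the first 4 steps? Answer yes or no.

no

step 1: XX__XXXXX___XX_
step 2: XX_XXXXXX__XXXX
step 3: XXXXXXXXX_XXXXX
step 4: XXXXXXXXXXXXXXX
step 4 is XXXXXXXXXXXXXXX, still not uniform _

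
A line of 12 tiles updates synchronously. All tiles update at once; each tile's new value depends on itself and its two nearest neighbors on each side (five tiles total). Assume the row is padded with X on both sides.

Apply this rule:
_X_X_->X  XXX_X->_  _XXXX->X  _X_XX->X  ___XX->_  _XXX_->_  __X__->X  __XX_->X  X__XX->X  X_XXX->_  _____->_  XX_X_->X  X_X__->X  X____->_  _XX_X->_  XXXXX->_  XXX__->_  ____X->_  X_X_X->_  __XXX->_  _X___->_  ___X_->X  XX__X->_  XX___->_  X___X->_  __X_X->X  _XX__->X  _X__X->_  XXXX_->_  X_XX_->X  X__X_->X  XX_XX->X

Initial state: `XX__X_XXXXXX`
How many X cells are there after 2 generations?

___XXX_X____
______XX____
count of X: 2

2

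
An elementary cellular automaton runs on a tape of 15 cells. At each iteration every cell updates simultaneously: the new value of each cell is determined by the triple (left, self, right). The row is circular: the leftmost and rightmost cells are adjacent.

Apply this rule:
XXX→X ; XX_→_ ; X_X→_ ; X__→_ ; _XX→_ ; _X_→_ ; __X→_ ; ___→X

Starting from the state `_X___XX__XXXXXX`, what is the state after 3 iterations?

iteration 1: ___X______XXXX_
iteration 2: XX___XXXX__XX__
iteration 3: ___X__XX_______

___X__XX_______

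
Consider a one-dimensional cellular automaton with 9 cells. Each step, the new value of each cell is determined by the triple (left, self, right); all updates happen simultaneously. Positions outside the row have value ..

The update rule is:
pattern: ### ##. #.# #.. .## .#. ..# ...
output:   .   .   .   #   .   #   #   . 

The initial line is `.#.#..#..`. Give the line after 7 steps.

##.#####.
........#
.......##
......#..
.....###.
....#...#
...###.##

...###.##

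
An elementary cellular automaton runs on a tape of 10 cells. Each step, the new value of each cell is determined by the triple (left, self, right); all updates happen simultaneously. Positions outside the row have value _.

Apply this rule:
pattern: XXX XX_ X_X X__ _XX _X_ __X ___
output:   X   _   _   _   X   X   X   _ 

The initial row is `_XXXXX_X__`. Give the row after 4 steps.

step 1: XXXXX__X__
step 2: XXXX__XX__
step 3: XXX__XX___
step 4: XX__XX____

XX__XX____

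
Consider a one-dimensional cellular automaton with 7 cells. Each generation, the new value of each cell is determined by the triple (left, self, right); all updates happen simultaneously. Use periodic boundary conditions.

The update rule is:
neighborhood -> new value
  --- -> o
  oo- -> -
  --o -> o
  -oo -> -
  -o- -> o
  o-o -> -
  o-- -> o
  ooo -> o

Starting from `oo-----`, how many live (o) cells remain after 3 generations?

1

--ooooo
oo-ooo-
----o--
count of o: 1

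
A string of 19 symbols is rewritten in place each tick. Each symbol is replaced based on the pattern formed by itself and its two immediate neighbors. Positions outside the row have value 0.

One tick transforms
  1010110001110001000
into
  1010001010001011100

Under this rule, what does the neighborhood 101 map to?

0

At position 1 the neighborhood is 101; the next row has 0 there.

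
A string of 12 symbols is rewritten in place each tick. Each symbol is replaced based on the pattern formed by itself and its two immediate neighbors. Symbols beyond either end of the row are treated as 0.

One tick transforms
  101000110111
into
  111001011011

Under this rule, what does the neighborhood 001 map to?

1

At position 5 the neighborhood is 001; the next row has 1 there.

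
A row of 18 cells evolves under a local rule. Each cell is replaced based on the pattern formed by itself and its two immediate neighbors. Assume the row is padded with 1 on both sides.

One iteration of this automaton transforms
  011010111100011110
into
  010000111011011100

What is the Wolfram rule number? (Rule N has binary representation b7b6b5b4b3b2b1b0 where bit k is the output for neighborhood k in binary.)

153

position 7: 111 → 1  (bit 7 = 1)
position 2: 110 → 0  (bit 6 = 0)
position 0: 101 → 0  (bit 5 = 0)
position 10: 100 → 1  (bit 4 = 1)
position 1: 011 → 1  (bit 3 = 1)
position 4: 010 → 0  (bit 2 = 0)
position 12: 001 → 0  (bit 1 = 0)
position 11: 000 → 1  (bit 0 = 1)
bits b7..b0 = 10011001 = 153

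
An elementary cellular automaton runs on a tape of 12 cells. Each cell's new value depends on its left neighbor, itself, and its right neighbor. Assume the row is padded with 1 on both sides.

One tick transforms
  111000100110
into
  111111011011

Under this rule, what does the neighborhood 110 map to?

1

At position 2 the neighborhood is 110; the next row has 1 there.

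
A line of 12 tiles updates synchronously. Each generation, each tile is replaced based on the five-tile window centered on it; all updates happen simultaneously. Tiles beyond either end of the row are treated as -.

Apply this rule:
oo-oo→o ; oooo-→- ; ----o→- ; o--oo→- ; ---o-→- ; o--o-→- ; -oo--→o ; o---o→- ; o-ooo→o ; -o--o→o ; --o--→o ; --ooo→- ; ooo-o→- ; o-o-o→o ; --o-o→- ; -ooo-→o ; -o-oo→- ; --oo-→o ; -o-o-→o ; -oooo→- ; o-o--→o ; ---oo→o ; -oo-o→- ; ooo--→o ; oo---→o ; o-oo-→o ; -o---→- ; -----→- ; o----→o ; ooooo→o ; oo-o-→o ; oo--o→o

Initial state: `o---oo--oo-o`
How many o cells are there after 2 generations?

6

generation 1: o--oooo-o-oo
generation 2: oo-----oo-oo
count of o: 6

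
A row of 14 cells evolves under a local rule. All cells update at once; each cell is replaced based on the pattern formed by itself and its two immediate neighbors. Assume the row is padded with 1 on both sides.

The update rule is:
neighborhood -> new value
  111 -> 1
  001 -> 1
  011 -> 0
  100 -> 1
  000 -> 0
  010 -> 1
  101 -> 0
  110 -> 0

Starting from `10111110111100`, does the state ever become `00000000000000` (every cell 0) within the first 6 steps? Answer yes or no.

no

00011100011011
10101010100001
00101010110010
11101010001110
11001011010100
10111000010111
step 6 is 10111000010111, still not uniform 0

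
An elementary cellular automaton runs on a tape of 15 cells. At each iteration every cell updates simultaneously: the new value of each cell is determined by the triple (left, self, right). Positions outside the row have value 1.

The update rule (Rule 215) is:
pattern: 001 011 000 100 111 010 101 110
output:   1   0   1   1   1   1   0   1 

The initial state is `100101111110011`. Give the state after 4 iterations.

111111110111111

111100111111101
111111011111100
111111001111111
111111110111111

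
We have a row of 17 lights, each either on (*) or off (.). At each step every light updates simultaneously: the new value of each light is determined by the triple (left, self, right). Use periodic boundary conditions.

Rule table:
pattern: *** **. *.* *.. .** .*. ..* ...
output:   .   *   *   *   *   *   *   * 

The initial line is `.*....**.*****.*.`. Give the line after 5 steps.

**********...****
.........*****...
**********...****  (repeats step 1; period 2)
step 5: **********...****

**********...****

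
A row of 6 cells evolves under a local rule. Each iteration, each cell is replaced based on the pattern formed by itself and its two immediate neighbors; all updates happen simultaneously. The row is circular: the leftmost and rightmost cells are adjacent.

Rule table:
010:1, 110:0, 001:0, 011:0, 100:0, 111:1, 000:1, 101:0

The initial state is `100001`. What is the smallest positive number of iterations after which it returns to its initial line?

2

001100
100001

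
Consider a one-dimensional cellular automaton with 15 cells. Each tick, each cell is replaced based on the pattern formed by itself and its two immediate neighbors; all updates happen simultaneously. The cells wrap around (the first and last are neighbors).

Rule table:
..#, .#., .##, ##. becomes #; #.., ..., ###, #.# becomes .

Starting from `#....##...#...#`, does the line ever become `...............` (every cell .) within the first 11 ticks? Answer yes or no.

no

tick 1: #...###..##..##
tick 2: #..##.#.###.##.
tick 3: #.###.#.#.#.##.
tick 4: #.#.#.#.#.#.##.
tick 5: #.#.#.#.#.#.##.  (fixed point — unchanged through tick 11)
tick 11 is #.#.#.#.#.#.##., still not uniform .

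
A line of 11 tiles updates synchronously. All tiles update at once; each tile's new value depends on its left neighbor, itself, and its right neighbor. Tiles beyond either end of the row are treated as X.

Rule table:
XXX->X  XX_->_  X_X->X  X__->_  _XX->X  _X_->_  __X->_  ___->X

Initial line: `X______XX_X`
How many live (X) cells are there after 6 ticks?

__XXXX_X_XX
__XXX_X_XXX
__XX_X_XXXX
__X_X_XXXXX
___X_XXXXXX
_X__XXXXXXX
count of X: 8

8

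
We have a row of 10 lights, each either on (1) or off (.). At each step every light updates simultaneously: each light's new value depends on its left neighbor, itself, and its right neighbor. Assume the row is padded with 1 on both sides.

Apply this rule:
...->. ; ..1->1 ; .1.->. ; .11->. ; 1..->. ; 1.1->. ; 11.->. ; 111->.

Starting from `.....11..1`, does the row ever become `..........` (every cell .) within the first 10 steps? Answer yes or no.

....1...1.
...1...1..
..1...1..1
.1...1..1.
....1..1..
...1..1..1
..1..1..1.
.1..1..1..
...1..1..1  (repeats step 6; period 3)
step 10: ..1..1..1.
step 10 is ..1..1..1., still not uniform .

no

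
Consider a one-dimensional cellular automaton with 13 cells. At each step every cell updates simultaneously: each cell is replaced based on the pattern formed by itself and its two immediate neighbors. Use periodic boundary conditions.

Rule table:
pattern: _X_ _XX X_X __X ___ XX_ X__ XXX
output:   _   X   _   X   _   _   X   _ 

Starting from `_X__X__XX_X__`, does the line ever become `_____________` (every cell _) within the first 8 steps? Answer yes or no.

no

step 1: X_XX_XXX___X_
step 2: __X__X__X_X__
step 3: _X_XX_XX___X_
step 4: X__X__X_X_X_X
step 5: _XX_XX______X
step 6: _X__X_X____X_
step 7: X_XX___X__X_X
step 8: __X_X_X_XX__X
step 8 is __X_X_X_XX__X, still not uniform _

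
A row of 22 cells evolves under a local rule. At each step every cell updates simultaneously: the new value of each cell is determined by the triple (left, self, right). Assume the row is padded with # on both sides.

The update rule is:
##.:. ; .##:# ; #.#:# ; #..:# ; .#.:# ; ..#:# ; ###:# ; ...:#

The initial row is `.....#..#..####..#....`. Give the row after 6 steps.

#########.############

##############.#######
#############.########
############.#########
###########.##########
##########.###########
#########.############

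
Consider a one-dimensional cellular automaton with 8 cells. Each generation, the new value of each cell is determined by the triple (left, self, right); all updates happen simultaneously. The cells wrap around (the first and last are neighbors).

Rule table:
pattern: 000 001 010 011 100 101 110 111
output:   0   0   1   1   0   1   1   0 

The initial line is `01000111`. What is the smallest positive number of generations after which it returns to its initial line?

2

11000101
01000111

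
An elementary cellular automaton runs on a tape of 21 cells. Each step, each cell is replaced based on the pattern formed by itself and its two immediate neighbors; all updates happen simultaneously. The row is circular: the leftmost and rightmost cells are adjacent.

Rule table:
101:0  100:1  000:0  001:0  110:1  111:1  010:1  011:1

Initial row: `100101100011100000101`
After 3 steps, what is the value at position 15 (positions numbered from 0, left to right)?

1

110101110011110000101
110101111011111000101
110101111011111100101
position 15 holds 1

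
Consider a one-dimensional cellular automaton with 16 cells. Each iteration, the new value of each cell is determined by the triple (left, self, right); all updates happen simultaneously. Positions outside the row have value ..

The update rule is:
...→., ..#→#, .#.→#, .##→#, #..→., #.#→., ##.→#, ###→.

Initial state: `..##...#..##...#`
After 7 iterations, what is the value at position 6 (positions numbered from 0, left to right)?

.

.###..##.###..##
##.#.###.#.#.###
##.#.#.#.#.#.#.#
##.#.#.#.#.#.#.#  (fixed point — unchanged through iteration 7)
position 6 holds .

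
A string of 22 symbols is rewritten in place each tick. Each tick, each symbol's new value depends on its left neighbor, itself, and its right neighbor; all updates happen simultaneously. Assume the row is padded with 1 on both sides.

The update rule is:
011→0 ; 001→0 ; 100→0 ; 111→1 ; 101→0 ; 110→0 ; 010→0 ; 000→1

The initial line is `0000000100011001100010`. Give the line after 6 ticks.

tick 1: 0111110001000000001000
tick 2: 0011100100011111100010
tick 3: 0001000001001111001000
tick 4: 0100011100000110000010
tick 5: 0001001001110000111000
tick 6: 0100000000100110010010

0100000000100110010010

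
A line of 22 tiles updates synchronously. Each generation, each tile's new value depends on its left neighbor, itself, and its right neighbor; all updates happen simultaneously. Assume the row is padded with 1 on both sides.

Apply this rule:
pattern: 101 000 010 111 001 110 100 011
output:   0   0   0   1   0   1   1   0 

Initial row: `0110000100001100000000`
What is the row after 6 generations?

0011000010000110000000
1001100001000011000000
1100110000100001100000
1110011000010000110000
1111001100001000011000
1111100110000100001100

1111100110000100001100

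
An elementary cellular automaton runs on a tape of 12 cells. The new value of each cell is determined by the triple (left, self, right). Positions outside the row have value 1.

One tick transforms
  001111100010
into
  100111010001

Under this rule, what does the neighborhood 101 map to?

1

At position 11 the neighborhood is 101; the next row has 1 there.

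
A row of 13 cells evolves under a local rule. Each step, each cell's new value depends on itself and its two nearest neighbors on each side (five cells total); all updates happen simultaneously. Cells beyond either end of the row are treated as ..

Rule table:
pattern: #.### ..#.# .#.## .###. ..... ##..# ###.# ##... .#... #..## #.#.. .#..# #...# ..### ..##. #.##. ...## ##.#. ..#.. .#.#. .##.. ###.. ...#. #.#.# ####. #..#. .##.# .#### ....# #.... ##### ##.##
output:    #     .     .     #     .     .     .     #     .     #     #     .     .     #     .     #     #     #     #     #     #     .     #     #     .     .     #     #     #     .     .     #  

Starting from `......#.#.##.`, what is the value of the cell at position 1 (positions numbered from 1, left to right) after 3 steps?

#

....##.##.###
..##.#######.
##.####.....#
position 1 holds #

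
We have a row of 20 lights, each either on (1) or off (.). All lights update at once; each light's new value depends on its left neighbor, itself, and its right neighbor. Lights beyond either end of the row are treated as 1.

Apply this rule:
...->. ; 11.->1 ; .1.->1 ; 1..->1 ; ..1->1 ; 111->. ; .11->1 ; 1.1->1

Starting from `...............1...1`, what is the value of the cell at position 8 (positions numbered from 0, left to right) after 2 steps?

1.............111.11
11...........11.111.
position 8 holds .

.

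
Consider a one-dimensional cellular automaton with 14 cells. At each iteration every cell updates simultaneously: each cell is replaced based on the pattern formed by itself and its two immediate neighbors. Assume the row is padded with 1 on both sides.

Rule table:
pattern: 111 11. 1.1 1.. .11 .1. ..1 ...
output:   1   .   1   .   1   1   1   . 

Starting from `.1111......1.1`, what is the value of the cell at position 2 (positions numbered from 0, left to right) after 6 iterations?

.

iteration 1: 1111......1111
iteration 2: 111......11111
iteration 3: 11......111111
iteration 4: 1......1111111
iteration 5: ......11111111
iteration 6: .....111111111
position 2 holds .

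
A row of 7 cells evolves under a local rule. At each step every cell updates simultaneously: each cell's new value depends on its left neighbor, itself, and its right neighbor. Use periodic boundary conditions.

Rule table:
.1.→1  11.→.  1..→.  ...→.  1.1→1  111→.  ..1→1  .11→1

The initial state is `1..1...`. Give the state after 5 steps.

..11.11

1.11..1
.11..11
11..11.
1..11.1
..11.11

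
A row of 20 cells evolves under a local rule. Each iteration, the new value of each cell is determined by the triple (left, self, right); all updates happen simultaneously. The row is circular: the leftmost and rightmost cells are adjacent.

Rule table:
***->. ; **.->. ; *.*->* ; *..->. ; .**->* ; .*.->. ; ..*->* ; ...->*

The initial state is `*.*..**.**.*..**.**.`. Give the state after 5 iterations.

**.**.*..**.**.*.*..

iteration 1: .*..**.**.*..**.**.*
iteration 2: *..**.**.*..**.**.*.
iteration 3: ..**.**.*..**.**.*.*
iteration 4: .**.**.*..**.**.*.*.
iteration 5: **.**.*..**.**.*.*..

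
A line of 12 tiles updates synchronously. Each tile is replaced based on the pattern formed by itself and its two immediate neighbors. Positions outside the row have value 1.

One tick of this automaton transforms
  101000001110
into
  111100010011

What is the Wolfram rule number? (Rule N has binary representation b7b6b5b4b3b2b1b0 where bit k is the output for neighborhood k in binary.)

position 9: 111 → 0  (bit 7 = 0)
position 0: 110 → 1  (bit 6 = 1)
position 1: 101 → 1  (bit 5 = 1)
position 3: 100 → 1  (bit 4 = 1)
position 8: 011 → 0  (bit 3 = 0)
position 2: 010 → 1  (bit 2 = 1)
position 7: 001 → 1  (bit 1 = 1)
position 4: 000 → 0  (bit 0 = 0)
bits b7..b0 = 01110110 = 118

118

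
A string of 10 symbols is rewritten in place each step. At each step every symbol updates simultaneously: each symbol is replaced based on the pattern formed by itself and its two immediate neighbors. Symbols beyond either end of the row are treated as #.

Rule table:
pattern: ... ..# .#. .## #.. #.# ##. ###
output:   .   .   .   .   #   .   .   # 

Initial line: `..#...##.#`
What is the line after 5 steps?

#..#......
.#..#.....
..#..#....
#..#..#...
.#..#..#..

.#..#..#..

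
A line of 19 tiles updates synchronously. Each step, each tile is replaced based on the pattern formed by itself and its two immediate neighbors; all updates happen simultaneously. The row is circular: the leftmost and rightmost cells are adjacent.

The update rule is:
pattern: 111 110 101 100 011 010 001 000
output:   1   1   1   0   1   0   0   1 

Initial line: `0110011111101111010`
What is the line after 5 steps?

1110011111111111111

0110011111111111100
0110011111111111101
1110011111111111110
1110011111111111111
1110011111111111111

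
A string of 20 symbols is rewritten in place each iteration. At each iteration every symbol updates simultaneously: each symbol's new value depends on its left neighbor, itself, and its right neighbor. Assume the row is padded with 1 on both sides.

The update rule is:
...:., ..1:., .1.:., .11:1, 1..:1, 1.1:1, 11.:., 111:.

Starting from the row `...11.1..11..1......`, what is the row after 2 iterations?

.1..1.1.1.1.1..1....

iteration 1: 1..1.1.1.1.1..1.....
iteration 2: .1..1.1.1.1.1..1....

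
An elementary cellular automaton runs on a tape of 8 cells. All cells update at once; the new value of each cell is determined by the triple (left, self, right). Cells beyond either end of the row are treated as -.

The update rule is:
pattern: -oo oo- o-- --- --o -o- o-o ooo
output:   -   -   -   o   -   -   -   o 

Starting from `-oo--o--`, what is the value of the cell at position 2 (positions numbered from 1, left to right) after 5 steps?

-

step 1: -------o
step 2: oooooo--
step 3: -oooo--o
step 4: --oo----
step 5: o----ooo
position 2 holds -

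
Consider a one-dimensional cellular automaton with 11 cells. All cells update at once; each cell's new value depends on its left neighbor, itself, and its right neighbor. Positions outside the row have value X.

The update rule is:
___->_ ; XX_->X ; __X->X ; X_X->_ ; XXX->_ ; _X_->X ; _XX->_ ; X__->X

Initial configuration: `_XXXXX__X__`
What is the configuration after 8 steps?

__X__XXX_X_

_____XXXXXX
X___X______
XX_XXX____X
_X___XX__X_
_XX_X_XXXX_
__X_X____X_
XXX_XX__XX_
__X__XXX_X_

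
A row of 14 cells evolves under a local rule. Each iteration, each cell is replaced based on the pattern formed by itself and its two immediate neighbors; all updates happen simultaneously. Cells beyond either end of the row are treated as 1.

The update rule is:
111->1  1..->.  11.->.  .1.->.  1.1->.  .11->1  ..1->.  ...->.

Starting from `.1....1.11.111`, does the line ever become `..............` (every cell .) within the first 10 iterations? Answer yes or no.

........1..111
...........111
...........111  (fixed point — unchanged through iteration 10)
iteration 10 is ...........111, still not uniform .

no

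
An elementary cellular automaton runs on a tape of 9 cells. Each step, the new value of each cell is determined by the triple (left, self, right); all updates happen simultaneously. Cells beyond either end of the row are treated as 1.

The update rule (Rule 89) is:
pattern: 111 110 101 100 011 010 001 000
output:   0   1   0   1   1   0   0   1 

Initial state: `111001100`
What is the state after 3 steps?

101100000

001101110
101101010
101100000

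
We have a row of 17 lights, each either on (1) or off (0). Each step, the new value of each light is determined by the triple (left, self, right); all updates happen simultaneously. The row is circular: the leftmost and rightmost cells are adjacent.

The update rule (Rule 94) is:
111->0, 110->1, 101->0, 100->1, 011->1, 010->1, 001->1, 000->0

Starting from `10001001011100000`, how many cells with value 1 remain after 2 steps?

step 1: 11011111010110001
step 2: 01010001010111011
count of 1: 9

9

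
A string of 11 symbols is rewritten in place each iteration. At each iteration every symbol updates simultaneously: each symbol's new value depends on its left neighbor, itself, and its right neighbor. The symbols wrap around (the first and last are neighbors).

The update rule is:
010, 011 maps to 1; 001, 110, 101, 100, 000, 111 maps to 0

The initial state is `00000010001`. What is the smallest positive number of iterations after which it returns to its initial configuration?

1

00000010001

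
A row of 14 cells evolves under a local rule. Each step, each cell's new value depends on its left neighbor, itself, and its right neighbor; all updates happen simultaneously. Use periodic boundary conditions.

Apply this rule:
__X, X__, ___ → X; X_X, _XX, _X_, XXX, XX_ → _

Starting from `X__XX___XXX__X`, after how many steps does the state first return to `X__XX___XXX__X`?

2

_XX__XXX___XX_
X__XX___XXX__X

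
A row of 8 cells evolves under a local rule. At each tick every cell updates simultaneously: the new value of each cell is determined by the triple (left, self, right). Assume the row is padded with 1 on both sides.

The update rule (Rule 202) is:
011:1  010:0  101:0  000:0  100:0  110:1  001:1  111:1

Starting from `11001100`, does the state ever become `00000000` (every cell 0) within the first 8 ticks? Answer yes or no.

tick 1: 11011101
tick 2: 11011101  (fixed point — unchanged through tick 8)
tick 8 is 11011101, still not uniform 0

no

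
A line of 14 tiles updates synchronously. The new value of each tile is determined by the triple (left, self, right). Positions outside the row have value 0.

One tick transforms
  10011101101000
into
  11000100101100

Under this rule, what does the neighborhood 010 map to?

At position 0 the neighborhood is 010; the next row has 1 there.

1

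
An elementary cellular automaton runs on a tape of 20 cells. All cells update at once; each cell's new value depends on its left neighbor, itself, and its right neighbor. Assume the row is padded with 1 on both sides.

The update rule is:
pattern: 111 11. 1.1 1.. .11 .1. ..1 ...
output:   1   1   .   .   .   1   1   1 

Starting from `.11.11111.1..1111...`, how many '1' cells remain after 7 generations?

9

generation 1: ..1..1111.1.1.111.11
generation 2: .11.1.111.1.1..11..1
generation 3: ..1.1..11.1.1.1.1.1.
generation 4: .11.1.1.1.1.1.1.1.1.
generation 5: ..1.1.1.1.1.1.1.1.1.
generation 6: .11.1.1.1.1.1.1.1.1.  (repeats generation 4; period 2)
generation 7: ..1.1.1.1.1.1.1.1.1.
count of 1: 9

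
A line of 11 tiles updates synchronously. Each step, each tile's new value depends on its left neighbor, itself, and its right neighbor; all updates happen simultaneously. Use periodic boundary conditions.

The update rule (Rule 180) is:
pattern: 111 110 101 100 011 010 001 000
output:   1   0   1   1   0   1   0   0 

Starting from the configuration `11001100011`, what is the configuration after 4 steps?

10100010001
01110011000
00101000100
00111100110

00111100110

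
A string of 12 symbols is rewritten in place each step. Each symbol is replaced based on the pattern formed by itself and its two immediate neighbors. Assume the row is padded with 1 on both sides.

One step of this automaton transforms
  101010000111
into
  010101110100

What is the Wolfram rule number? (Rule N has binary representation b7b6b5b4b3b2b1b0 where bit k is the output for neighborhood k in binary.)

position 10: 111 → 0  (bit 7 = 0)
position 0: 110 → 0  (bit 6 = 0)
position 1: 101 → 1  (bit 5 = 1)
position 5: 100 → 1  (bit 4 = 1)
position 9: 011 → 1  (bit 3 = 1)
position 2: 010 → 0  (bit 2 = 0)
position 8: 001 → 0  (bit 1 = 0)
position 6: 000 → 1  (bit 0 = 1)
bits b7..b0 = 00111001 = 57

57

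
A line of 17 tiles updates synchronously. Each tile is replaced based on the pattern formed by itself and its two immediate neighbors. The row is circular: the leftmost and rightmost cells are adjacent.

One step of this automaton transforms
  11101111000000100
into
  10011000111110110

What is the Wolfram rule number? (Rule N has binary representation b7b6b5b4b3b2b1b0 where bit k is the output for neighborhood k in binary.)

61

position 1: 111 → 0  (bit 7 = 0)
position 2: 110 → 0  (bit 6 = 0)
position 3: 101 → 1  (bit 5 = 1)
position 8: 100 → 1  (bit 4 = 1)
position 0: 011 → 1  (bit 3 = 1)
position 14: 010 → 1  (bit 2 = 1)
position 13: 001 → 0  (bit 1 = 0)
position 9: 000 → 1  (bit 0 = 1)
bits b7..b0 = 00111101 = 61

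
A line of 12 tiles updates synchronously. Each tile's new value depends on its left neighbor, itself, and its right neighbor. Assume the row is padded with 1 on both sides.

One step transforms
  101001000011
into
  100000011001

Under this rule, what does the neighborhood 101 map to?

At position 1 the neighborhood is 101; the next row has 0 there.

0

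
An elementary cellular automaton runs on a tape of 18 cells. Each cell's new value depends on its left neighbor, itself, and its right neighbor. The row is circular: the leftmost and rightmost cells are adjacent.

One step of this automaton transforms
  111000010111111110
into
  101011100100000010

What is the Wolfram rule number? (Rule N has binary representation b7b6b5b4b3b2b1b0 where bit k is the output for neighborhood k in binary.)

75

position 1: 111 → 0  (bit 7 = 0)
position 2: 110 → 1  (bit 6 = 1)
position 8: 101 → 0  (bit 5 = 0)
position 3: 100 → 0  (bit 4 = 0)
position 0: 011 → 1  (bit 3 = 1)
position 7: 010 → 0  (bit 2 = 0)
position 6: 001 → 1  (bit 1 = 1)
position 4: 000 → 1  (bit 0 = 1)
bits b7..b0 = 01001011 = 75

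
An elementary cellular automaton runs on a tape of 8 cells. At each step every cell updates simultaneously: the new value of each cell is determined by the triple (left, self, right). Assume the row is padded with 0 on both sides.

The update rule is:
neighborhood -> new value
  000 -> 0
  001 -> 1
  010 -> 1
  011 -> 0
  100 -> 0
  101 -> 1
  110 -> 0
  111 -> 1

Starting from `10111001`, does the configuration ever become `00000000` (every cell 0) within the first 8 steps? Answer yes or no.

11010011
00110100
01001100
11010000
00110000
01000000
11000000
00000000
all cells are 0 at step 8

yes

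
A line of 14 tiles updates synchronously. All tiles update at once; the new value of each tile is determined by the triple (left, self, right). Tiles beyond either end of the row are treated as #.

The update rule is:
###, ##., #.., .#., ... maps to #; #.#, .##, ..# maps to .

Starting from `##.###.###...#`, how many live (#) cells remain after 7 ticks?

10

tick 1: ##..##..####..
tick 2: ###..##..####.
tick 3: ####..##..###.
tick 4: #####..##..##.
tick 5: ######..##..#.
tick 6: #######..##.#.
tick 7: ########..#.#.
count of #: 10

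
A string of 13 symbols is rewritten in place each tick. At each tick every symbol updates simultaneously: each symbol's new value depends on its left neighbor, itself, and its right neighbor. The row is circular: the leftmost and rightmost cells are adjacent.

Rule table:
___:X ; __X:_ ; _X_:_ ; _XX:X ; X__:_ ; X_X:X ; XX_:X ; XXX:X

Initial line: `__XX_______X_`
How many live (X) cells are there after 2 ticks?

10

X_XX_XXXXX___
_XXXXXXXXX_X_
count of X: 10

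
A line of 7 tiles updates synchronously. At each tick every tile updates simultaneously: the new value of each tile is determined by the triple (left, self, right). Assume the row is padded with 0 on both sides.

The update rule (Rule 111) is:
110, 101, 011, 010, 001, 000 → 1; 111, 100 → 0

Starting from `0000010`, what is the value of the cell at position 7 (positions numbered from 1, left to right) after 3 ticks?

0

1111110
1000010
1011110
position 7 holds 0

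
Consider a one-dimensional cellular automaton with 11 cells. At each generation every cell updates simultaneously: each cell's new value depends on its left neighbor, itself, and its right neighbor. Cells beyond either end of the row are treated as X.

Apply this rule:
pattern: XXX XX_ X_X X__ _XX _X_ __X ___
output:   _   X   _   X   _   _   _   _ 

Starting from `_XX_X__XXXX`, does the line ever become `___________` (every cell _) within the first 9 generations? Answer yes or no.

no

generation 1: __X__X_____
generation 2: X__X__X____
generation 3: XX__X__X___
generation 4: _XX__X__X__
generation 5: __XX__X__X_
generation 6: X__XX__X___
generation 7: XX__XX__X__
generation 8: _XX__XX__X_
generation 9: __XX__XX___
generation 9 is __XX__XX___, still not uniform _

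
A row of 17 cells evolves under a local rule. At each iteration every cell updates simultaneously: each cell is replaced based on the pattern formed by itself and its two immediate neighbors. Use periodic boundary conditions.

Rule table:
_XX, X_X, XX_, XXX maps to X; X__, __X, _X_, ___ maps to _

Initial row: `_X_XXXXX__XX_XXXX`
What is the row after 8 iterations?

iteration 1: X_XXXXXX__XXXXXXX
iteration 2: XXXXXXXX__XXXXXXX
iteration 3: XXXXXXXX__XXXXXXX  (fixed point — unchanged through iteration 8)

XXXXXXXX__XXXXXXX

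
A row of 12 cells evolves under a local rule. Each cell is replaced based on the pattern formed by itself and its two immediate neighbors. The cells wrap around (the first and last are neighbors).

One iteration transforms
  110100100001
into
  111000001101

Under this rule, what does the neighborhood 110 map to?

1

At position 1 the neighborhood is 110; the next row has 1 there.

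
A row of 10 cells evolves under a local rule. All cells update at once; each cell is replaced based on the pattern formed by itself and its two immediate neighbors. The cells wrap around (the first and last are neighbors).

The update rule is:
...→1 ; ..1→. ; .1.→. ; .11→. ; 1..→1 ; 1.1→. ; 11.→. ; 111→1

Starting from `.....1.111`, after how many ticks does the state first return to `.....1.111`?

1111....1.
.11.111...
.....1.111

3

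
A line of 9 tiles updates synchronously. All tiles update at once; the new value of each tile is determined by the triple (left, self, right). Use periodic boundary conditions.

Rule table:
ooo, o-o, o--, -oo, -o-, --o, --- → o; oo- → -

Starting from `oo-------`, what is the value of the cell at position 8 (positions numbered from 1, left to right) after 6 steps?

o

o-ooooooo
-oooooooo
oooooooo-
ooooooo-o
oooooo-oo
ooooo-ooo
position 8 holds o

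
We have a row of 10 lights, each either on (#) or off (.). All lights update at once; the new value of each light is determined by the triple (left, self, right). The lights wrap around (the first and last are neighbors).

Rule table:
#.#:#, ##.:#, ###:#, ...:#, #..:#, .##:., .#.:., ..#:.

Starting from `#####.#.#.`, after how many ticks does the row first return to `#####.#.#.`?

10

.#####.#.#
#.#####.#.
.#.#####.#
#.#.#####.
.#.#.#####
#.#.#.####
##.#.#.###
###.#.#.##
####.#.#.#
#####.#.#.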